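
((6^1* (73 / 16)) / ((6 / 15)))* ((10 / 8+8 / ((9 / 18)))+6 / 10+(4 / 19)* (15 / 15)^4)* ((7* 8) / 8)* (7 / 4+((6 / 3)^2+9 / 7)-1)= 254006493 / 4864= 52221.73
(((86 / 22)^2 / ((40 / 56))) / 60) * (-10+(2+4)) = -12943 / 9075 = -1.43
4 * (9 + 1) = 40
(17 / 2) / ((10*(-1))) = -17 / 20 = -0.85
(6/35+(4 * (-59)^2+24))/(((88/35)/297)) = 6590511/4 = 1647627.75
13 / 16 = 0.81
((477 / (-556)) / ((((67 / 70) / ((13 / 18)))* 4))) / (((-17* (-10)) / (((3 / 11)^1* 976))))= -882609 / 3483062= -0.25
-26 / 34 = -0.76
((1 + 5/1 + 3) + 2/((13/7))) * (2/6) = 131/39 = 3.36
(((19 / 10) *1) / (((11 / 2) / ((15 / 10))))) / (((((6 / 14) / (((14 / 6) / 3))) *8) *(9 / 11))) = 931 / 6480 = 0.14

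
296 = 296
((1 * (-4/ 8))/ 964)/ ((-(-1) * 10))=-1/ 19280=-0.00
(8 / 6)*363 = 484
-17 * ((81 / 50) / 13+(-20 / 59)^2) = -9213337 / 2262650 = -4.07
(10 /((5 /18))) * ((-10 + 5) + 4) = -36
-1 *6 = -6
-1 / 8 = -0.12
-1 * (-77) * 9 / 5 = 693 / 5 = 138.60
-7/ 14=-1/ 2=-0.50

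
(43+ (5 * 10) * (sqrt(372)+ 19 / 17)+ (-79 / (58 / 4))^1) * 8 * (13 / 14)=2395276 / 3451+ 5200 * sqrt(93) / 7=7857.94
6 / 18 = 1 / 3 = 0.33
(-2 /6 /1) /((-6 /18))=1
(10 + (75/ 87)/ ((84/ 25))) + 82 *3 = 256.26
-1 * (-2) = 2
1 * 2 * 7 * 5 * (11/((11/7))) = 490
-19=-19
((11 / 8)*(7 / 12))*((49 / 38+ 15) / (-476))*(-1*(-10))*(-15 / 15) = 34045 / 124032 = 0.27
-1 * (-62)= 62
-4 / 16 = -1 / 4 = -0.25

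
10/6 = 5/3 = 1.67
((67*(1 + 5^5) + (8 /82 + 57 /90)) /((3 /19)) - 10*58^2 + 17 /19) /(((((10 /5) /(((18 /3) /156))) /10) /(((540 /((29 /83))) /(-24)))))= -37615773523535 /2349464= -16010363.86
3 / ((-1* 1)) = -3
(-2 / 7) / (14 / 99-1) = 198 / 595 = 0.33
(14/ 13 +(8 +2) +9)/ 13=261/ 169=1.54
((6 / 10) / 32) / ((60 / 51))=51 / 3200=0.02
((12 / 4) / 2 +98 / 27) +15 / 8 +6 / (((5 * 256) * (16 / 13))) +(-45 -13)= -14098147 / 276480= -50.99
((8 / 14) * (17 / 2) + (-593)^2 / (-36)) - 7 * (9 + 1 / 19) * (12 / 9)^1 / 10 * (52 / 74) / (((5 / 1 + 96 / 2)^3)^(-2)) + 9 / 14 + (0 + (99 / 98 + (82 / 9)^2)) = -7343530713819634879 / 55804140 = -131594729599.27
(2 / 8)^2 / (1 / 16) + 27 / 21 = 16 / 7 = 2.29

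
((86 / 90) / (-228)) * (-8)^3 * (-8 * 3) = -44032 / 855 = -51.50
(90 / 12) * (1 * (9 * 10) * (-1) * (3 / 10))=-405 / 2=-202.50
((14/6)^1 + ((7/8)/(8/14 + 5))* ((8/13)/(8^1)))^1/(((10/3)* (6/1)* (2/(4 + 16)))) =3171/2704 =1.17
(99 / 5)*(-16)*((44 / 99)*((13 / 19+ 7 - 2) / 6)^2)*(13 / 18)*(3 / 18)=-27456 / 1805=-15.21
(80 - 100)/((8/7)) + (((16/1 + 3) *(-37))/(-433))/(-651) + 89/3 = 6857747/563766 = 12.16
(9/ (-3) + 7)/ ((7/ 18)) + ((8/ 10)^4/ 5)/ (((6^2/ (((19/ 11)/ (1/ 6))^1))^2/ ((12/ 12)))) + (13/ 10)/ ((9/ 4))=86316826/ 7940625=10.87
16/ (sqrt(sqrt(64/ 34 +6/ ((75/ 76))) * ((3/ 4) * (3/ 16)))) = 64 * sqrt(15) * 34^(1/ 4) * 47^(3/ 4)/ 423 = 25.40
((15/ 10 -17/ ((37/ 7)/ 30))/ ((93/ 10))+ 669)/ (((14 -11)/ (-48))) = -12090048/ 1147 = -10540.58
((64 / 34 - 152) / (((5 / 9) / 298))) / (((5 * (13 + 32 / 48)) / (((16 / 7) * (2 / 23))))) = -657068544 / 2805425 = -234.21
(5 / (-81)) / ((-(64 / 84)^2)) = 245 / 2304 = 0.11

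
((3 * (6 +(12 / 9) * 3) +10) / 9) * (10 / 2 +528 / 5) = 4424 / 9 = 491.56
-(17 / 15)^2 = -289 / 225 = -1.28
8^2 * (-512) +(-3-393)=-33164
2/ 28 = 1/ 14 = 0.07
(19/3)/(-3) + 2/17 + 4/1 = 307/153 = 2.01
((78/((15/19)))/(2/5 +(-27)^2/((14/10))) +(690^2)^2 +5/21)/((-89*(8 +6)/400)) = -1335682772048520200/18355449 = -72767643659.85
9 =9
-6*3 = -18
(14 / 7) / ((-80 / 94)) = -47 / 20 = -2.35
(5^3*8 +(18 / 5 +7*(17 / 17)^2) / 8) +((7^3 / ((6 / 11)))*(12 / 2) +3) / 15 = 1253.06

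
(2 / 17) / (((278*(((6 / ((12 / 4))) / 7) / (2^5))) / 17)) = 0.81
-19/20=-0.95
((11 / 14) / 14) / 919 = 11 / 180124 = 0.00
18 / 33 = 6 / 11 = 0.55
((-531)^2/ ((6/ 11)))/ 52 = 1033857/ 104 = 9940.93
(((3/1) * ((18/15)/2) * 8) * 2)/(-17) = -144/85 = -1.69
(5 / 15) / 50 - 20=-2999 / 150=-19.99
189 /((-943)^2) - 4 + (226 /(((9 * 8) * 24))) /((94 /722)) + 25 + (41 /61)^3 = 182849222199115613 /8196425408139552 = 22.31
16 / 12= 4 / 3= 1.33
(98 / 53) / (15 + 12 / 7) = 686 / 6201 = 0.11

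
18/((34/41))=369/17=21.71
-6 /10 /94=-3 /470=-0.01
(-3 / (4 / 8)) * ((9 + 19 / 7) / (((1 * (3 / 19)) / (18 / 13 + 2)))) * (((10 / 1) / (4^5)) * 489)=-20951205 / 2912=-7194.78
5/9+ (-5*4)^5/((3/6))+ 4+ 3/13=-6399995.21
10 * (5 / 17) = 50 / 17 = 2.94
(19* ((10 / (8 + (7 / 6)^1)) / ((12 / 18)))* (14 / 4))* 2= 2394 / 11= 217.64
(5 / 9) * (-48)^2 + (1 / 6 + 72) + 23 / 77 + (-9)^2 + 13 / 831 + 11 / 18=275289758 / 191961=1434.09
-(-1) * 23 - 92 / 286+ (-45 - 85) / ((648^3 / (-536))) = 22.68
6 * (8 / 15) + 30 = 166 / 5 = 33.20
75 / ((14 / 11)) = 825 / 14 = 58.93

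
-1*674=-674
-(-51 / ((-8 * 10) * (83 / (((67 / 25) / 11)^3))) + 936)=-129253425338913 / 138091250000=-936.00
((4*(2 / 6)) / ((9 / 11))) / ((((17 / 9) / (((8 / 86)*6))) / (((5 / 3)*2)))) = 3520 / 2193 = 1.61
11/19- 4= -65/19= -3.42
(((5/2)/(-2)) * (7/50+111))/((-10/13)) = 72241/400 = 180.60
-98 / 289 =-0.34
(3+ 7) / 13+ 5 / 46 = 525 / 598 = 0.88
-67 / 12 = -5.58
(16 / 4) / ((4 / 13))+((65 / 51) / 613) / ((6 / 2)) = 1219322 / 93789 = 13.00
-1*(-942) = 942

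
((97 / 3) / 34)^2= 9409 / 10404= 0.90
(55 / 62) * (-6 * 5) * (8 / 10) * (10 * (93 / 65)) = -3960 / 13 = -304.62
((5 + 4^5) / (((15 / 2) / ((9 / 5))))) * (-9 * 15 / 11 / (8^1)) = -83349 / 220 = -378.86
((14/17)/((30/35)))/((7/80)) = 10.98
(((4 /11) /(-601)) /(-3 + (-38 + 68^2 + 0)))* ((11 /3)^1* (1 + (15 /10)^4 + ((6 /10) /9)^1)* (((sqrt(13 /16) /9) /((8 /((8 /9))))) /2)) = -1471* sqrt(13) /321271233120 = -0.00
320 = 320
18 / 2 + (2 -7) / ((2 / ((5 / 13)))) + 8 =417 / 26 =16.04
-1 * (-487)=487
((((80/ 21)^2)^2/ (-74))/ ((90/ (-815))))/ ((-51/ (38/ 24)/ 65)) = -515340800000/ 9908612469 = -52.01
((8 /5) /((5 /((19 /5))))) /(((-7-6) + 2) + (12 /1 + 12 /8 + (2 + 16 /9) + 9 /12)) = 5472 /31625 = 0.17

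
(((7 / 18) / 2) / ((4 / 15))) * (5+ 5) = 175 / 24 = 7.29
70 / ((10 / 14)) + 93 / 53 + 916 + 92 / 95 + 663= 8457406 / 5035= 1679.72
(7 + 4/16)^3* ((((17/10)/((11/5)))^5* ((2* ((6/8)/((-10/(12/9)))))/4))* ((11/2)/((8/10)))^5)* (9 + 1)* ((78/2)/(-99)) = 1406798752653125/4429185024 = 317620.23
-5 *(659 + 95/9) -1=-30139/9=-3348.78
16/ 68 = 4/ 17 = 0.24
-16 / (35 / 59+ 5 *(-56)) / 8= 118 / 16485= 0.01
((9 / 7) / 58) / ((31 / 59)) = 531 / 12586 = 0.04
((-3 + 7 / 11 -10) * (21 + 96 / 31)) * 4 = -406368 / 341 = -1191.70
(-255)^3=-16581375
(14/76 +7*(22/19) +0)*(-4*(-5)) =165.79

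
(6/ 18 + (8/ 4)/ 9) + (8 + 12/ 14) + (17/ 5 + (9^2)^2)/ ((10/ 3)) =3116504/ 1575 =1978.73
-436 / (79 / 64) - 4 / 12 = -83791 / 237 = -353.55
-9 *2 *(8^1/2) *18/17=-1296/17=-76.24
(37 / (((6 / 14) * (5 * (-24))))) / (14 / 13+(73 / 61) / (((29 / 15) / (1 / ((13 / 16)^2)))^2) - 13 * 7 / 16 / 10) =-1517955343996 / 2622251501361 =-0.58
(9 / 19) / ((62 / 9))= 81 / 1178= 0.07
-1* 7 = -7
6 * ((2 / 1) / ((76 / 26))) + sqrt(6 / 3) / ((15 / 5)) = sqrt(2) / 3 + 78 / 19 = 4.58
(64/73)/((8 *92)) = 0.00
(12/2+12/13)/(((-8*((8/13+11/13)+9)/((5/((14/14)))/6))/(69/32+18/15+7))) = -24855/34816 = -0.71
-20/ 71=-0.28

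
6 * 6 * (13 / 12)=39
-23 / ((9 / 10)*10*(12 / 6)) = -23 / 18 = -1.28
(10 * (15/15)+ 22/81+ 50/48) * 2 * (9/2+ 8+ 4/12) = 564487/1944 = 290.37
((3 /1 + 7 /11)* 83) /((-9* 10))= -332 /99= -3.35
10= 10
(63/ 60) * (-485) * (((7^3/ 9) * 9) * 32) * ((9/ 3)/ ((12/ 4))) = -5589528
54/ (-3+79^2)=27/ 3119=0.01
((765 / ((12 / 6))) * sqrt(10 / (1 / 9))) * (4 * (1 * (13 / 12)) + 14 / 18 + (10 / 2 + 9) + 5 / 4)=73884.64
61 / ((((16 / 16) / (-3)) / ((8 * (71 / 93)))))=-34648 / 31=-1117.68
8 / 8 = 1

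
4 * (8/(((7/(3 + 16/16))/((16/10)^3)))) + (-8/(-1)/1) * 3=86536/875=98.90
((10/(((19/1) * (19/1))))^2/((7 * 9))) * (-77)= -1100/1172889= -0.00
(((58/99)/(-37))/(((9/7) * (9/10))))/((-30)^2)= -0.00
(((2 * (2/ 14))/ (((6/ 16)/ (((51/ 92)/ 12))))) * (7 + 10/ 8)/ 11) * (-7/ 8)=-17/ 736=-0.02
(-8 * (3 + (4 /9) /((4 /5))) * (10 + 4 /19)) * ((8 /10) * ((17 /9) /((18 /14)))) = -23640064 /69255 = -341.35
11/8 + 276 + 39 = 2531/8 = 316.38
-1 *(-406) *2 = 812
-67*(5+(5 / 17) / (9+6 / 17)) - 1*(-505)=26695 / 159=167.89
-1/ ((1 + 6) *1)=-1/ 7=-0.14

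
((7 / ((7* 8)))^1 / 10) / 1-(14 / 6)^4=-191999 / 6480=-29.63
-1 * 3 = -3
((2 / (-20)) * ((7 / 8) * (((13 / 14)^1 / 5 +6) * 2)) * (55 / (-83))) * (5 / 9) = 4763 / 11952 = 0.40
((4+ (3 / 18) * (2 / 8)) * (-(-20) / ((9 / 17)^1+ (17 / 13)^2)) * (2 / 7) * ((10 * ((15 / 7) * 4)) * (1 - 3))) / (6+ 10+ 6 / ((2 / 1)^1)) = -278681000 / 2995027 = -93.05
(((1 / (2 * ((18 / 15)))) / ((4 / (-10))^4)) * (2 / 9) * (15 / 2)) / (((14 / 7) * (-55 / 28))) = -21875 / 3168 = -6.90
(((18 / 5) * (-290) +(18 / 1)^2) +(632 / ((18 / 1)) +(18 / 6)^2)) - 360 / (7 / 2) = -49061 / 63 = -778.75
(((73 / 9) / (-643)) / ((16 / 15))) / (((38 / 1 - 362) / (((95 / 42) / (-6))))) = -0.00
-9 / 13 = -0.69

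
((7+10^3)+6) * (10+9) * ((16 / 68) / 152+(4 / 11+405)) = 2917971825 / 374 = 7802063.70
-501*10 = -5010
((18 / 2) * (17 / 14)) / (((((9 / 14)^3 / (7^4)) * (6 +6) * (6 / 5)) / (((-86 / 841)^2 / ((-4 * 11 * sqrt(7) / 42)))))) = -18490305085 * sqrt(7) / 1890562113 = -25.88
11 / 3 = 3.67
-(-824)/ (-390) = -412/ 195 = -2.11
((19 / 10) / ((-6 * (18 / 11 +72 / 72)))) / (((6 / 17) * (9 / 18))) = -3553 / 5220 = -0.68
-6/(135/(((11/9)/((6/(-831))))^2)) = -1273.55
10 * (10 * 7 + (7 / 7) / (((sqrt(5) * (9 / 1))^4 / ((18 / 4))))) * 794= 2025891794 / 3645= 555800.22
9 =9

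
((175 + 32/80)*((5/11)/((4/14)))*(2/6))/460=6139/30360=0.20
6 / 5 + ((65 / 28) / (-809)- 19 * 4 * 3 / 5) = -5029069 / 113260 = -44.40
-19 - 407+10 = -416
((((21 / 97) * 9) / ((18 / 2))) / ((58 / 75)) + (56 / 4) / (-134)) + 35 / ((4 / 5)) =33114711 / 753884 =43.93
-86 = -86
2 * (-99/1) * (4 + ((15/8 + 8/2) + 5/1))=-11781/4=-2945.25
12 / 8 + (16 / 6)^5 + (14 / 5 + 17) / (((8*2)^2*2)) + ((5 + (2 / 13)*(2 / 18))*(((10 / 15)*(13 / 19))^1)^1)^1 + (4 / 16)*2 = 1644980603 / 11819520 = 139.17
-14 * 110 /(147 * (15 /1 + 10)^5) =-44 /41015625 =-0.00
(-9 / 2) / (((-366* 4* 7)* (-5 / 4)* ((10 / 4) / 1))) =-3 / 21350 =-0.00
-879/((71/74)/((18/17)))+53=-1106857/1207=-917.03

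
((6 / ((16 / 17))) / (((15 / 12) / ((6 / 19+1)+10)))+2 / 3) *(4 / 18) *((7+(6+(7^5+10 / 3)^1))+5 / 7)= 123749725 / 567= 218253.48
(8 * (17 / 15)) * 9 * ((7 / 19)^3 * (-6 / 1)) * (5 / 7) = -119952 / 6859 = -17.49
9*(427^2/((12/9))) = 4922883/4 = 1230720.75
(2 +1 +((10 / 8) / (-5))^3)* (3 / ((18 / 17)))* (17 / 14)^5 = 4610275679 / 206524416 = 22.32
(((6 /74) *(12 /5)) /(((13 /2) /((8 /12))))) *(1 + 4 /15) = 304 /12025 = 0.03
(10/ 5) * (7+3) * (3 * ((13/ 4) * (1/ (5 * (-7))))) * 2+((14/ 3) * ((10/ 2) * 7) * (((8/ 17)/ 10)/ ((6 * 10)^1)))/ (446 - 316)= -3878207/ 348075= -11.14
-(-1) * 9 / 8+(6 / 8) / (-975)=2923 / 2600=1.12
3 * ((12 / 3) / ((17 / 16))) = 192 / 17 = 11.29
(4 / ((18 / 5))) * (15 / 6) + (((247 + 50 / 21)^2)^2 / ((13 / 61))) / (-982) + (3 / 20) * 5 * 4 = -45883865162264533 / 2482744446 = -18481106.76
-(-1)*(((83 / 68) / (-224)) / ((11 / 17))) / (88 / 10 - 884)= 415 / 43129856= 0.00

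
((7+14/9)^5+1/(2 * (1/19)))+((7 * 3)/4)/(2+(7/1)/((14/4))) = 43318761989/944784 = 45850.44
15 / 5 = 3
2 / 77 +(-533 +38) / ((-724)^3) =759044963 / 29221763648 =0.03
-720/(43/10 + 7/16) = -57600/379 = -151.98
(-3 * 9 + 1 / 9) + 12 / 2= -188 / 9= -20.89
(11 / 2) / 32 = 11 / 64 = 0.17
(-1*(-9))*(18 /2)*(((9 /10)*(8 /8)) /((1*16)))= 729 /160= 4.56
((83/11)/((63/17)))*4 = 5644/693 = 8.14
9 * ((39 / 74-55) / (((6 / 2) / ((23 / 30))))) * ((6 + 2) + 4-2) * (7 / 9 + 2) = -2317825 / 666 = -3480.22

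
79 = 79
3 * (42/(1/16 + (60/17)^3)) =9904608/3460913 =2.86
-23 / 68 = -0.34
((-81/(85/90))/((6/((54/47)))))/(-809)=13122/646391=0.02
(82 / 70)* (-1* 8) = -328 / 35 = -9.37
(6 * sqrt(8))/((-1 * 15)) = -4 * sqrt(2)/5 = -1.13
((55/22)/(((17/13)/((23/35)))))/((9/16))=2392/1071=2.23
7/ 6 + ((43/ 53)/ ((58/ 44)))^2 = 21906079/ 14174214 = 1.55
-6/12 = -1/2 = -0.50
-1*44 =-44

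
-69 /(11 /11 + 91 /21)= -207 /16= -12.94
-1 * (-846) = 846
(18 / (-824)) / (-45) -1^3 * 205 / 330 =-42197 / 67980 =-0.62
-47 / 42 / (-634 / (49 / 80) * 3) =329 / 912960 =0.00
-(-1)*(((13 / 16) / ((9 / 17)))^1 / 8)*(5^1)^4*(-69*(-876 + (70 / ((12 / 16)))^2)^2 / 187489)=-987314425751875 / 364478616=-2708840.47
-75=-75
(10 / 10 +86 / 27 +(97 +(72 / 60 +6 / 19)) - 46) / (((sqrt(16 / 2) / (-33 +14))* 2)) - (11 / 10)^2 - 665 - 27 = -69321 / 100 - 72719* sqrt(2) / 540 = -883.65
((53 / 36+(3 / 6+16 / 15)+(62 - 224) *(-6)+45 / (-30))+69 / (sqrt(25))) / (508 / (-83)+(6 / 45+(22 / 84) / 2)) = -103255901 / 612441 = -168.60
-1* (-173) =173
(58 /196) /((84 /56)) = 29 /147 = 0.20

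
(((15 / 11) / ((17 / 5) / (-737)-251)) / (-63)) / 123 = 1675 / 2389151016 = 0.00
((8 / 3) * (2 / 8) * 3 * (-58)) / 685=-0.17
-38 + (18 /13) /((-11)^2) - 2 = -62902 /1573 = -39.99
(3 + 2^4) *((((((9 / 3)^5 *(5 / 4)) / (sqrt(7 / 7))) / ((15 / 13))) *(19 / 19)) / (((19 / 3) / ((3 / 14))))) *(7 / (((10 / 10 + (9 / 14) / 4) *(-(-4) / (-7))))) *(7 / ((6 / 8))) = -83349 / 5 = -16669.80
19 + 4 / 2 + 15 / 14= 22.07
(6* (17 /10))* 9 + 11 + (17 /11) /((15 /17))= 17251 /165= 104.55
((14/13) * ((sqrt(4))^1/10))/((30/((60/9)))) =28/585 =0.05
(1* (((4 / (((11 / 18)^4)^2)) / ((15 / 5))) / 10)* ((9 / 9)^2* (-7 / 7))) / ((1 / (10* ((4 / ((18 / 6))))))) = -19591041024 / 214358881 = -91.39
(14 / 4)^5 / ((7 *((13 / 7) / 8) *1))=16807 / 52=323.21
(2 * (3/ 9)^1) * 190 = 380/ 3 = 126.67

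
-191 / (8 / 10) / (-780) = 191 / 624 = 0.31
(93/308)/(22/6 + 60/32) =558/10241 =0.05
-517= -517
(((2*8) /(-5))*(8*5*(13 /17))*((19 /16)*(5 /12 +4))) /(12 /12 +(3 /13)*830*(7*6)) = -340366 /5334243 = -0.06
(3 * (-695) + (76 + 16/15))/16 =-30119/240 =-125.50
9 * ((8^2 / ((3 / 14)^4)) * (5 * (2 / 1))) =24586240 / 9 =2731804.44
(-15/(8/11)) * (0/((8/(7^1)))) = 0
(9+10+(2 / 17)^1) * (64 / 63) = 20800 / 1071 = 19.42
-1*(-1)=1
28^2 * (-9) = -7056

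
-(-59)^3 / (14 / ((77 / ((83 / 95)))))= 214621055 / 166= 1292897.92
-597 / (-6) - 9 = 90.50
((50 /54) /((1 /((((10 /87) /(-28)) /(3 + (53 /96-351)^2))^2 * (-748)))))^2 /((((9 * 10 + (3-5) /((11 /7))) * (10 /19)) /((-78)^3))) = -1034452792704793313280000000 /170025533124237316890405842026558057416509371021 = -0.00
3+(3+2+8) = 16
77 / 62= 1.24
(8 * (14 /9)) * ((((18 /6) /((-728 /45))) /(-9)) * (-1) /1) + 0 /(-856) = -10 /39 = -0.26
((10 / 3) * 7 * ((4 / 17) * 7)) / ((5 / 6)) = 46.12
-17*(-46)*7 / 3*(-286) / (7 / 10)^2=-22365200 / 21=-1065009.52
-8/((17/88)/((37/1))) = -26048/17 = -1532.24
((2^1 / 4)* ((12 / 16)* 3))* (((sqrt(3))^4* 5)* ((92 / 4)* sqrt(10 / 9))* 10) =12273.59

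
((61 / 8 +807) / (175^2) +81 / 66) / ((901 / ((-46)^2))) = 36481427 / 12388750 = 2.94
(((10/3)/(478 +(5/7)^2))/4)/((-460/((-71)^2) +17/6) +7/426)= 1235045/1956276998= 0.00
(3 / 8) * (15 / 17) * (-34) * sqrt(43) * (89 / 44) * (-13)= 52065 * sqrt(43) / 176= 1939.85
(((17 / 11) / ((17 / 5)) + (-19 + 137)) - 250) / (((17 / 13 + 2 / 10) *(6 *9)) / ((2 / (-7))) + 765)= -94055 / 343233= -0.27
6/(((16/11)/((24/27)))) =11/3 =3.67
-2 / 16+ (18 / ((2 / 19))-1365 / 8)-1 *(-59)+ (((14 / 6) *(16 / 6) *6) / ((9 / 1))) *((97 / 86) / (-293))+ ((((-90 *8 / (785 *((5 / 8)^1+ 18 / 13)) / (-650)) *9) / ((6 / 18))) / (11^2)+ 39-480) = -51561813333776191 / 135061369452900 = -381.77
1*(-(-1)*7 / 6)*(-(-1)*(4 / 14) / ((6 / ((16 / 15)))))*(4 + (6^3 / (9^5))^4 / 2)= 732057358575136 / 3088366981419735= 0.24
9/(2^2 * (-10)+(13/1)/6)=-54/227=-0.24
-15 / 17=-0.88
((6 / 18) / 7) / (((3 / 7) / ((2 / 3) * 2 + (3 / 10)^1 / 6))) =83 / 540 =0.15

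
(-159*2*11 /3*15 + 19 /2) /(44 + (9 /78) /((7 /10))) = -3181451 /8038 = -395.80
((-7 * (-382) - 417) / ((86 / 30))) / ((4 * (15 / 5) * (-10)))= -2257 / 344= -6.56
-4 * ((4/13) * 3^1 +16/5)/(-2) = 536/65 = 8.25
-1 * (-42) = 42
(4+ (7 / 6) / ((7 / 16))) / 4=5 / 3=1.67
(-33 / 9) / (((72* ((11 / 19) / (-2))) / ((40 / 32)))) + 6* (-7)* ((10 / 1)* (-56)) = 10160735 / 432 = 23520.22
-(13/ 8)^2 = -169/ 64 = -2.64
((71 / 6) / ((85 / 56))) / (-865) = -1988 / 220575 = -0.01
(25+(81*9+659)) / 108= 157 / 12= 13.08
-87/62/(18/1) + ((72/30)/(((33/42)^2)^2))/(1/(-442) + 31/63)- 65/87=43198692136107/3590401010020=12.03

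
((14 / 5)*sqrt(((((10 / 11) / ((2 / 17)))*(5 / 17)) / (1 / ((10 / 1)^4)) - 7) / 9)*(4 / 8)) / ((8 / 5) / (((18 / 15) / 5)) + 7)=7*sqrt(2749153) / 2255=5.15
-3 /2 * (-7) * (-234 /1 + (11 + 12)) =-4431 /2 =-2215.50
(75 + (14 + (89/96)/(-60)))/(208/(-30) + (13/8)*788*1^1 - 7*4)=512551/7174464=0.07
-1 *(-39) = 39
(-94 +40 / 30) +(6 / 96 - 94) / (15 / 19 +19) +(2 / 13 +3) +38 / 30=-36363981 / 391040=-92.99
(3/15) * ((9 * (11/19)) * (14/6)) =231/95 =2.43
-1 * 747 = -747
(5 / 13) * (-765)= -3825 / 13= -294.23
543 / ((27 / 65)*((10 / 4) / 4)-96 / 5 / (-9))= 847080 / 3733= 226.92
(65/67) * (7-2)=325/67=4.85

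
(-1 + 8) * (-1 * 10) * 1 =-70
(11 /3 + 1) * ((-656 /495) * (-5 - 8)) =119392 /1485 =80.40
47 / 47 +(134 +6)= 141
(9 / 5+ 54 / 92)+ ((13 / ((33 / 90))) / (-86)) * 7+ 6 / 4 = 54456 / 54395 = 1.00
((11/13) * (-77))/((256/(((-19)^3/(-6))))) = -5809573/19968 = -290.94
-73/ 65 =-1.12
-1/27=-0.04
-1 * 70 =-70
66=66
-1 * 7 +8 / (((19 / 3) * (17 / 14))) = -1925 / 323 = -5.96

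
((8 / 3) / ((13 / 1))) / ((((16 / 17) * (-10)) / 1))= -17 / 780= -0.02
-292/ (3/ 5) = -1460/ 3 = -486.67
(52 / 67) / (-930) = -26 / 31155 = -0.00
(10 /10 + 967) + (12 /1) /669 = 215868 /223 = 968.02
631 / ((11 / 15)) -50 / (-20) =18985 / 22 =862.95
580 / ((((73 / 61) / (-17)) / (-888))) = 534096480 / 73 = 7316390.14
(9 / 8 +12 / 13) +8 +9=1981 / 104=19.05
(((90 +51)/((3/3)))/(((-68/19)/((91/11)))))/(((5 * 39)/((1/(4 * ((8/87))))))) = -4.54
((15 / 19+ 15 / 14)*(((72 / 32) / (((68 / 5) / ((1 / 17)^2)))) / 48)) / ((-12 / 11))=-27225 / 1338222592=-0.00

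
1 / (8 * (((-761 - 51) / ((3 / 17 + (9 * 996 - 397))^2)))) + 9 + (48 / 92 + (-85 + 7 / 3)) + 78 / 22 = -578527536665 / 50889432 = -11368.32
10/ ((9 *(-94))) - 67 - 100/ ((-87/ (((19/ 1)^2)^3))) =663346100066/ 12267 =54075658.28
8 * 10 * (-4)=-320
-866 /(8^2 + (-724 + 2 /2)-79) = 433 /369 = 1.17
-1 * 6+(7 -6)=-5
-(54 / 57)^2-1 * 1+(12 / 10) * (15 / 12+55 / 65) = 28997 / 46930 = 0.62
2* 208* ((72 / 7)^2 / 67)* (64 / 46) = 913.92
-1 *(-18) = 18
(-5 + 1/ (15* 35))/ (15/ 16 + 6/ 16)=-41984/ 11025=-3.81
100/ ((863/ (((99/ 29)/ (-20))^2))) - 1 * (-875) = 2540250301/ 2903132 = 875.00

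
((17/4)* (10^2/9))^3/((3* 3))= 76765625/6561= 11700.29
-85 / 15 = -5.67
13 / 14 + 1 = 27 / 14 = 1.93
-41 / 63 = -0.65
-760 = -760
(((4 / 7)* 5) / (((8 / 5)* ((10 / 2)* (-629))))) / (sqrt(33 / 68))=-5* sqrt(561) / 145299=-0.00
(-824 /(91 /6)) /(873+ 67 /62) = -306528 /4931563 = -0.06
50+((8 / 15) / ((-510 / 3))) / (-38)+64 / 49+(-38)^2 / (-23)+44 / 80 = -1193232119 / 109206300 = -10.93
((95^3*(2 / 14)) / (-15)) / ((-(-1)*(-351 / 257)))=44069075 / 7371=5978.71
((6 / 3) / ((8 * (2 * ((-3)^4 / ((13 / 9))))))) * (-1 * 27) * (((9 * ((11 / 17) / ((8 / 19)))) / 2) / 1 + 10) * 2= -59813 / 29376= -2.04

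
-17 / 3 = -5.67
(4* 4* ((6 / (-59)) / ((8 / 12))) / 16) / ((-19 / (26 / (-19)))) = -0.01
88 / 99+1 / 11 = 97 / 99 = 0.98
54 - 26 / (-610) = 16483 / 305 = 54.04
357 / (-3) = -119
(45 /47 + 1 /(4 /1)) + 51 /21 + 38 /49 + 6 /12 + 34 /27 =1534823 /248724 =6.17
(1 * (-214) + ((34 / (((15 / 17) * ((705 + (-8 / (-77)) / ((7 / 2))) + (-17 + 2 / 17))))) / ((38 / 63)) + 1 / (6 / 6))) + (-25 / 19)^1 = -128324247593 / 599021930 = -214.22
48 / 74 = 24 / 37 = 0.65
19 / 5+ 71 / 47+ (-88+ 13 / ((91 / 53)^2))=-11718069 / 149695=-78.28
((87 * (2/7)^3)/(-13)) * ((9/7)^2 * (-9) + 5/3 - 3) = 552856/218491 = 2.53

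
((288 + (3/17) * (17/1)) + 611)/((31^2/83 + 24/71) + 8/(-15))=79732290/1006201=79.24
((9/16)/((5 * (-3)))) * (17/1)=-51/80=-0.64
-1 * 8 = -8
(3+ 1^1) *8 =32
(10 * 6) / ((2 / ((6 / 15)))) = 12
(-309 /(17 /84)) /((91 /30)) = -503.35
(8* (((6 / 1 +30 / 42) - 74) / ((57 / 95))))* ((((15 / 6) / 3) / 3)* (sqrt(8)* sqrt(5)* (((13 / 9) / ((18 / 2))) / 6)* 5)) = -210.80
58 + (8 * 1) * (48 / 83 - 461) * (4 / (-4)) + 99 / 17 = 5287295 / 1411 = 3747.20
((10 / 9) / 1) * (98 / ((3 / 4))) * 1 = 3920 / 27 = 145.19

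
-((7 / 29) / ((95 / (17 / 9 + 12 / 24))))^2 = -0.00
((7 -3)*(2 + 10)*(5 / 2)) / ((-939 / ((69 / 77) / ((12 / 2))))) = -460 / 24101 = -0.02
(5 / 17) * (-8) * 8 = -320 / 17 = -18.82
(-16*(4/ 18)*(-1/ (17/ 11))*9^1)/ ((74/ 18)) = 3168/ 629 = 5.04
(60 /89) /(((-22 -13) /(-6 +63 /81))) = 188 /1869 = 0.10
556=556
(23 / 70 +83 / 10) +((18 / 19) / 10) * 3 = 8.91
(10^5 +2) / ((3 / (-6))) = -200004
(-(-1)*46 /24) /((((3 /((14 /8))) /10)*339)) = 805 /24408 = 0.03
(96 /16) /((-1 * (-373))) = 6 /373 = 0.02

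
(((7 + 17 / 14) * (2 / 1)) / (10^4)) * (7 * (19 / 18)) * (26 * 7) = 39767 / 18000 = 2.21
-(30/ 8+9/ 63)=-3.89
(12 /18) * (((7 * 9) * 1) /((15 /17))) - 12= 35.60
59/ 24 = 2.46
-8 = -8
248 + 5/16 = 3973/16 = 248.31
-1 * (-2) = 2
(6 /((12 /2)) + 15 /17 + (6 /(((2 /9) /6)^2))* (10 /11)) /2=371966 /187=1989.12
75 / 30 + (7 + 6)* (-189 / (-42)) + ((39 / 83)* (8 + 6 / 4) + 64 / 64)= 11033 / 166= 66.46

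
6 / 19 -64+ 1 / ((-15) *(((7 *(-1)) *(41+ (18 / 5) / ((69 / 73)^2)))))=-3026397179 / 47522097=-63.68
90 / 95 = 18 / 19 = 0.95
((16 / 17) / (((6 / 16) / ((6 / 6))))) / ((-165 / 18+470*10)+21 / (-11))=2816 / 5260973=0.00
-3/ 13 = -0.23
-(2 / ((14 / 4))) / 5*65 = -52 / 7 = -7.43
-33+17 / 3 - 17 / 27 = -755 / 27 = -27.96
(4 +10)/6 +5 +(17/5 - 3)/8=443/60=7.38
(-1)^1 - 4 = -5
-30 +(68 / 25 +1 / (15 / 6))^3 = 5802 / 15625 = 0.37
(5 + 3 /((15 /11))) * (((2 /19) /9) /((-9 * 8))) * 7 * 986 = -6902 /855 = -8.07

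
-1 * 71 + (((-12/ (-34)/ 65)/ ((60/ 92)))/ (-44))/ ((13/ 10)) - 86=-24808378/ 158015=-157.00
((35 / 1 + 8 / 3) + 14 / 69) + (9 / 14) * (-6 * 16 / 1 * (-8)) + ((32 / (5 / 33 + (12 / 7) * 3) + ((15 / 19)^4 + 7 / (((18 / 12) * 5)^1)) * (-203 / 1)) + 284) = 212971336441964 / 384908937945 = 553.30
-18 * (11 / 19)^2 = -2178 / 361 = -6.03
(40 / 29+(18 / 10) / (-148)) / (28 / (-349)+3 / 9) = 30717933 / 5686900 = 5.40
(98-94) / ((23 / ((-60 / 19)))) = -240 / 437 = -0.55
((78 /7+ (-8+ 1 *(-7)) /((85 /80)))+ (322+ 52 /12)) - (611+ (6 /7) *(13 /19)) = -1955050 /6783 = -288.23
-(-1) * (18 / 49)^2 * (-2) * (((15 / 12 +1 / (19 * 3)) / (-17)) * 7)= 918 / 6517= 0.14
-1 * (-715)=715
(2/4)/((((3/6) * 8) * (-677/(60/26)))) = -15/35204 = -0.00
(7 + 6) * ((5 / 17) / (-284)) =-65 / 4828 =-0.01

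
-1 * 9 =-9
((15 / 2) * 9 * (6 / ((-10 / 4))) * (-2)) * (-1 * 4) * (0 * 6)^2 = 0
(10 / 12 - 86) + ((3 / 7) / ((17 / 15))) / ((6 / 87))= -28447 / 357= -79.68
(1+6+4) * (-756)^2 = 6286896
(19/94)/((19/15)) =0.16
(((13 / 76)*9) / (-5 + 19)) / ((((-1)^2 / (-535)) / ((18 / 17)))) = -62.29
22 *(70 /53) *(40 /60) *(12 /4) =58.11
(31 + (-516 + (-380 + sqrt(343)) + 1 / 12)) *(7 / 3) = -72653 / 36 + 49 *sqrt(7) / 3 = -1974.92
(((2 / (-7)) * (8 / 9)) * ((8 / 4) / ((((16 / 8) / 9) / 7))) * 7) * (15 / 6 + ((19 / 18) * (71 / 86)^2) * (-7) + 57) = -101509282 / 16641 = -6099.95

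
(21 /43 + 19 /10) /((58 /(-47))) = -48269 /24940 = -1.94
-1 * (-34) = 34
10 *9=90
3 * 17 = 51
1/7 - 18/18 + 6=36/7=5.14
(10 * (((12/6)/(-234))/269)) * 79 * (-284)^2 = -63718240/31473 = -2024.54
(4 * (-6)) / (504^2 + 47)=-24 / 254063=-0.00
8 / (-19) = -8 / 19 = -0.42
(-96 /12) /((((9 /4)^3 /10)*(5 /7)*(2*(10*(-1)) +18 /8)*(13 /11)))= 315392 /672867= 0.47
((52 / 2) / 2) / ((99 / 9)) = 13 / 11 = 1.18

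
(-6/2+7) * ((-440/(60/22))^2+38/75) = 23426056/225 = 104115.80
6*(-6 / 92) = -9 / 23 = -0.39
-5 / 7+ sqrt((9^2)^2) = 562 / 7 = 80.29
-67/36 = -1.86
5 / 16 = 0.31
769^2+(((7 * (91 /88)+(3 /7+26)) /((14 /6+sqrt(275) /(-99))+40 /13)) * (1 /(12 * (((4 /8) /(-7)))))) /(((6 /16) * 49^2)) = 12504272531999557 /21144905908- 17524455 * sqrt(11) /232593964988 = 591360.99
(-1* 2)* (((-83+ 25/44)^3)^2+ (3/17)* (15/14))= -627479107607.33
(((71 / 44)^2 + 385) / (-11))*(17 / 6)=-12756817 / 127776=-99.84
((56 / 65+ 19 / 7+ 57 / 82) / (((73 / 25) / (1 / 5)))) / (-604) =-159349 / 329014504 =-0.00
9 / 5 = 1.80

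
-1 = -1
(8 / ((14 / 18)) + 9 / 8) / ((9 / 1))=71 / 56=1.27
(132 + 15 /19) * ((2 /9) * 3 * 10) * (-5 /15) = -16820 /57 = -295.09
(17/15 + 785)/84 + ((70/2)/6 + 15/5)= 11461/630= 18.19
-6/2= -3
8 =8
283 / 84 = 3.37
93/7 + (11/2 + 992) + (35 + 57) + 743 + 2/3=77551/42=1846.45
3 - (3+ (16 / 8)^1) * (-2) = 13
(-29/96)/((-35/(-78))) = -377/560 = -0.67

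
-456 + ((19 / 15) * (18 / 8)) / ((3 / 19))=-8759 / 20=-437.95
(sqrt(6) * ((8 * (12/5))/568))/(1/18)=216 * sqrt(6)/355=1.49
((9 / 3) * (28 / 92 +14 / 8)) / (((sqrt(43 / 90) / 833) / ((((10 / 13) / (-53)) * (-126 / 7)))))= 63761985 * sqrt(430) / 681421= 1940.35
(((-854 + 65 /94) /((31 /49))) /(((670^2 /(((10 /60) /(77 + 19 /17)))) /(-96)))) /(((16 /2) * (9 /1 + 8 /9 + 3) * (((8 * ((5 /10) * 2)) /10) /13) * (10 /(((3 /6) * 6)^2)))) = 70356998439 /806037427763200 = 0.00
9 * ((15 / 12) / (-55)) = -9 / 44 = -0.20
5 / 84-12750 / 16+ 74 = -121433 / 168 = -722.82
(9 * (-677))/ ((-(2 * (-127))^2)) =6093/ 64516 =0.09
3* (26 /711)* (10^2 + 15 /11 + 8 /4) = 11.34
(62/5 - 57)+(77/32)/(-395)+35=-121421/12640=-9.61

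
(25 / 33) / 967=25 / 31911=0.00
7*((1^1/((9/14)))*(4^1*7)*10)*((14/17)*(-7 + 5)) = -768320/153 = -5021.70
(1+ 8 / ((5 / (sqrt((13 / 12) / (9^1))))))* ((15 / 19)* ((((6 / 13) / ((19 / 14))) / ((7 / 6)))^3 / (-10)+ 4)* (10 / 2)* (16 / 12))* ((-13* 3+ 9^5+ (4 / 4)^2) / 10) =142191884001568* sqrt(39) / 12884185665+ 35547971000392 / 286315237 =193077.53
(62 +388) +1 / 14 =6301 / 14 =450.07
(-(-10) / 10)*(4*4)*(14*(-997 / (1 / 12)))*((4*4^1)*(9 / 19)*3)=-1157732352 / 19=-60933281.68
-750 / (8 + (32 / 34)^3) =-73695 / 868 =-84.90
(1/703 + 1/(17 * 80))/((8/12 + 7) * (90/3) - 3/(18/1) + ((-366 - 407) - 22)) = -6189/1621033640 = -0.00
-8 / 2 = -4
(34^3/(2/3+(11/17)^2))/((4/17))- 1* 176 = 144659798/941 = 153729.86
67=67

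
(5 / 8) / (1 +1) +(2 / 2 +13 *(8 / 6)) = 895 / 48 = 18.65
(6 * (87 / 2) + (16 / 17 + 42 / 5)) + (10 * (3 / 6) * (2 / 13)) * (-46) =234.96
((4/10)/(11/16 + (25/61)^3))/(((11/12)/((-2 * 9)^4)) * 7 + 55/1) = 0.01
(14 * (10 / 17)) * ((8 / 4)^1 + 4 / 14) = 320 / 17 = 18.82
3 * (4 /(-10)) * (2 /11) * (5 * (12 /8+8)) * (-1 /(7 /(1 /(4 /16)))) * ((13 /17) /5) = 5928 /6545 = 0.91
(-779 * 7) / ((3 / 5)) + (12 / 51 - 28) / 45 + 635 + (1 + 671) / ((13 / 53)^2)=351081752 / 129285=2715.56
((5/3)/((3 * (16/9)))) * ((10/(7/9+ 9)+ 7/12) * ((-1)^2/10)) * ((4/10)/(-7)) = -53/18480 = -0.00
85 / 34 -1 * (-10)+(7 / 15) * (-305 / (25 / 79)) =-65591 / 150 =-437.27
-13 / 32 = -0.41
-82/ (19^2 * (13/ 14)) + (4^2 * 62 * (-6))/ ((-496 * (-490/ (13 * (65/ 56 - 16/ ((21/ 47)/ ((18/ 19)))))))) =10.19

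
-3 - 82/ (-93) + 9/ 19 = -1.64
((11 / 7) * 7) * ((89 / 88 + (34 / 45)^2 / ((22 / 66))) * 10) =161803 / 540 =299.64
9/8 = 1.12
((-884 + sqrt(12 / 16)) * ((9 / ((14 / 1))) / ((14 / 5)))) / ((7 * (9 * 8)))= -1105 / 2744 + 5 * sqrt(3) / 21952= -0.40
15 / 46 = 0.33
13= 13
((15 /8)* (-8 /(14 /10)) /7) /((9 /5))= -125 /147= -0.85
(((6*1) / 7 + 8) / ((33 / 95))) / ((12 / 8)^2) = 23560 / 2079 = 11.33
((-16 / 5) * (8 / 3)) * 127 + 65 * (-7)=-23081 / 15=-1538.73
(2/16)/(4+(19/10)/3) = 15/556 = 0.03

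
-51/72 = -0.71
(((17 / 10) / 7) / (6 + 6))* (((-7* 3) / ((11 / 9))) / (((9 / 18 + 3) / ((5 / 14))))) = -153 / 4312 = -0.04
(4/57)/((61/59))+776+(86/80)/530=57205975111/73712400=776.07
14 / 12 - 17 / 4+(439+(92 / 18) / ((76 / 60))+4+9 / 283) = 28647595 / 64524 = 443.98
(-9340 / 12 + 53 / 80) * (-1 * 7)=1306487 / 240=5443.70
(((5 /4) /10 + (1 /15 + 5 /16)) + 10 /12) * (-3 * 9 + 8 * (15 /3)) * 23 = 31993 /80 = 399.91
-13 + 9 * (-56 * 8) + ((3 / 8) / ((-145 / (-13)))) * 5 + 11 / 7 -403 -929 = -8729423 / 1624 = -5375.26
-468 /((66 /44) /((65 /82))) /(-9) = 27.48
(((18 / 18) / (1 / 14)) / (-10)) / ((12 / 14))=-49 / 30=-1.63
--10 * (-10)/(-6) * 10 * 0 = 0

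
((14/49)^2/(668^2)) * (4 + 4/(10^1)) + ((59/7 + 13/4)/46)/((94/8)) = 159600748/7386262205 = 0.02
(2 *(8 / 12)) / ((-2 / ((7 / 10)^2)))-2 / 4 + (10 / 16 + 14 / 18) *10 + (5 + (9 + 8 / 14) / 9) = 121367 / 6300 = 19.26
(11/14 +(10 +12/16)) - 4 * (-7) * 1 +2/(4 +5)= 10019/252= 39.76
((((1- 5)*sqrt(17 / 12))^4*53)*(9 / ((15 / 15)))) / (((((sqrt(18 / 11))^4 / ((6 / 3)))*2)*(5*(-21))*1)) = -7413428 / 8505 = -871.66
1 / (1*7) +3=22 / 7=3.14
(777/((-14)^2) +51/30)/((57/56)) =1586/285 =5.56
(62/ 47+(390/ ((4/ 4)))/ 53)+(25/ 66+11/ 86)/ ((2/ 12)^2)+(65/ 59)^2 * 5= 135296271771/ 4101463883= 32.99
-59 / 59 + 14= 13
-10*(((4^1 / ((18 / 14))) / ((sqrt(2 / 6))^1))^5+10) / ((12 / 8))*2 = -688414720*sqrt(3) / 19683-400 / 3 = -60711.97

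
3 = 3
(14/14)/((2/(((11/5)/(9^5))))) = 11/590490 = 0.00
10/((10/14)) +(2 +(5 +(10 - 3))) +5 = 33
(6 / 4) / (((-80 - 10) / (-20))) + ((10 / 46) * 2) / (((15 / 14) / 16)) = 157 / 23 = 6.83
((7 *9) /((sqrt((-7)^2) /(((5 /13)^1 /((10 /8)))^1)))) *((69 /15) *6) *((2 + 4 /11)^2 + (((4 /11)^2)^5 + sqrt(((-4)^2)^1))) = 1235329717462848 /1685932599065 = 732.73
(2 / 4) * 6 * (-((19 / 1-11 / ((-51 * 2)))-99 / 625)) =-1208027 / 21250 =-56.85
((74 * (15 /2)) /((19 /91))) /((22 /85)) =4292925 /418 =10270.16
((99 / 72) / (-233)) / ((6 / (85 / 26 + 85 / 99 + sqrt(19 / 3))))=-0.01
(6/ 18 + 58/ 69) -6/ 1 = -111/ 23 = -4.83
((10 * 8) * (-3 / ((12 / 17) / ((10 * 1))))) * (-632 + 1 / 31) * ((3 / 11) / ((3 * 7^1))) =6055400 / 217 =27905.07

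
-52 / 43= -1.21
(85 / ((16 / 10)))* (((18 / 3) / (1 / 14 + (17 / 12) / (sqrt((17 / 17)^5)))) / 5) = 1071 / 25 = 42.84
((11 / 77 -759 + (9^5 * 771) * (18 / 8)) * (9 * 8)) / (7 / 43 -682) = -739986783882 / 68411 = -10816780.69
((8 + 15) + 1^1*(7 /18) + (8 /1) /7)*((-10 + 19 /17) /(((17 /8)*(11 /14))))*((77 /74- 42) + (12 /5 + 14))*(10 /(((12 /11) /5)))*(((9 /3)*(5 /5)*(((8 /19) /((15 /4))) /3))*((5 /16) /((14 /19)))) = 14137584890 /2020977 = 6995.42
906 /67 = 13.52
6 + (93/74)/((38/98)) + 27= 50955/1406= 36.24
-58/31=-1.87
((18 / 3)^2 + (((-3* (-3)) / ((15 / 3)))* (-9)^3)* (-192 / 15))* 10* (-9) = -7574472 / 5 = -1514894.40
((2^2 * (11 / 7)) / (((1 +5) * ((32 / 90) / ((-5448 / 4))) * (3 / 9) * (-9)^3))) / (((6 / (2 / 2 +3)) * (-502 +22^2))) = -0.61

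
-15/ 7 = -2.14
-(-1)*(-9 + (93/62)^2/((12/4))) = -33/4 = -8.25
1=1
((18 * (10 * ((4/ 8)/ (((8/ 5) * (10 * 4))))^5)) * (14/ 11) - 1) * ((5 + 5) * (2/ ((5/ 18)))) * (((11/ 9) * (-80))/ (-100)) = -47244639941/ 671088640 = -70.40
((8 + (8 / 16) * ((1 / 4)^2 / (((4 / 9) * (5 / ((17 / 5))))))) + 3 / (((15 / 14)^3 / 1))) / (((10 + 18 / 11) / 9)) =16611287 / 2048000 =8.11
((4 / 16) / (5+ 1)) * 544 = 68 / 3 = 22.67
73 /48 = 1.52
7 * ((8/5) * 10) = 112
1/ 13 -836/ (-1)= 10869/ 13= 836.08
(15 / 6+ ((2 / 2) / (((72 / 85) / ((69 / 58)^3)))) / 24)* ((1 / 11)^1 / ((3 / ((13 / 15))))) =27951833 / 412076544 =0.07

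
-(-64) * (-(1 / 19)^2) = -64 / 361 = -0.18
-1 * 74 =-74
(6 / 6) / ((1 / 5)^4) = 625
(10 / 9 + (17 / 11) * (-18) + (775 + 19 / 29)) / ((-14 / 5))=-5375575 / 20097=-267.48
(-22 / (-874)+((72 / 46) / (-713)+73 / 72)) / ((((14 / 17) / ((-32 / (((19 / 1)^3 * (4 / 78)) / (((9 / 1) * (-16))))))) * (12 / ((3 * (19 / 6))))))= 10281300562 / 787365187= 13.06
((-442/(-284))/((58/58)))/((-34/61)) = -793/284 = -2.79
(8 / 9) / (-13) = -8 / 117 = -0.07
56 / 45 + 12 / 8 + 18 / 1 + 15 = 3217 / 90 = 35.74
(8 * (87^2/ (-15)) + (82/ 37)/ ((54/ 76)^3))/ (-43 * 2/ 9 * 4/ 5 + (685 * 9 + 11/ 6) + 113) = -0.64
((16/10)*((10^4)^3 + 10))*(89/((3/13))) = 1851200000018512/3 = 617066666672837.33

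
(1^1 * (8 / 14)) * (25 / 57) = 100 / 399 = 0.25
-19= -19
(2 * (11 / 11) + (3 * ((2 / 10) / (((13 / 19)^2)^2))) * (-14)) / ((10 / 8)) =-29.06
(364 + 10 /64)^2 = 135792409 /1024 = 132609.77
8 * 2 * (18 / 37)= 288 / 37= 7.78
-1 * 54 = -54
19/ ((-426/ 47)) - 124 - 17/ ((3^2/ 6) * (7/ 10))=-141433/ 994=-142.29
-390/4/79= -195/158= -1.23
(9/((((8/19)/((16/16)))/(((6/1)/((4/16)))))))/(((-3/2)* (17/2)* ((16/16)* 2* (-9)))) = 38/17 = 2.24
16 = 16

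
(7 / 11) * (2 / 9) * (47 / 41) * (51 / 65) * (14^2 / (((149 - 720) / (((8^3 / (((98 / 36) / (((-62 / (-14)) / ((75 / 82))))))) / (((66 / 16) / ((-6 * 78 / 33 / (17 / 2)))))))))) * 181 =276527316992 / 95000125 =2910.81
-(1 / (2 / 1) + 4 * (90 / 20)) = -37 / 2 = -18.50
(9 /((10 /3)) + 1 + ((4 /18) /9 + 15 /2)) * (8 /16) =2273 /405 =5.61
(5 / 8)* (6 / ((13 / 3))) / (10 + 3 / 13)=45 / 532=0.08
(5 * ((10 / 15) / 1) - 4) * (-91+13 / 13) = 60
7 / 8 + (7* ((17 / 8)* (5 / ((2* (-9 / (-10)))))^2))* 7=65149 / 81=804.31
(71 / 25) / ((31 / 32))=2272 / 775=2.93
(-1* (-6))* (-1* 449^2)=-1209606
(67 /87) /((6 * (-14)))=-67 /7308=-0.01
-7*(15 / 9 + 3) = -98 / 3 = -32.67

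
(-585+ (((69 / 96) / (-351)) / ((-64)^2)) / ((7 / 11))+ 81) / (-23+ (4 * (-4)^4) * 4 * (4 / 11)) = -1785411406559 / 5194890215424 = -0.34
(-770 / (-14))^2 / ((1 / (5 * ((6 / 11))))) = 8250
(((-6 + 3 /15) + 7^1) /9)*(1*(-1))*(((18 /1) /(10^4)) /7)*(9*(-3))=81 /87500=0.00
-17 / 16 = -1.06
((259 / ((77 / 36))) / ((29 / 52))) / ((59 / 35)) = 2424240 / 18821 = 128.81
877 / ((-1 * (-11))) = 877 / 11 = 79.73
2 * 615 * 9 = 11070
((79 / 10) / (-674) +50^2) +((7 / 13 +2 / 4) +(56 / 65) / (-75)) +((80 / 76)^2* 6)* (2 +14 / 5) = 6008890927057 / 2372311500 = 2532.93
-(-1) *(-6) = -6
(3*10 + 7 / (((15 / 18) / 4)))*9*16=45792 / 5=9158.40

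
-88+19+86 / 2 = -26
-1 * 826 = -826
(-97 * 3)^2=84681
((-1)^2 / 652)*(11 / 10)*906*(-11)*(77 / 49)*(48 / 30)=-1205886 / 28525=-42.27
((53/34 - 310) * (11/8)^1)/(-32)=115357/8704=13.25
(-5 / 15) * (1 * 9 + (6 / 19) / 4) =-115 / 38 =-3.03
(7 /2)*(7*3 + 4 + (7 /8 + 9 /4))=1575 /16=98.44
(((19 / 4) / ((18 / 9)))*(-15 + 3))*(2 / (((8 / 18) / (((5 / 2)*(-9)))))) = 23085 / 8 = 2885.62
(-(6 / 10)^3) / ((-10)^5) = 0.00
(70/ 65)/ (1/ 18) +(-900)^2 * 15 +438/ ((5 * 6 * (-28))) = 12150018.86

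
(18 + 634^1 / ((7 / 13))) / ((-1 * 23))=-8368 / 161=-51.98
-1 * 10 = -10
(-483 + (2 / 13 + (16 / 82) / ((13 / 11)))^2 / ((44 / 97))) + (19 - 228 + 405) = -896168148 / 3124979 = -286.78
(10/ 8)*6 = 15/ 2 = 7.50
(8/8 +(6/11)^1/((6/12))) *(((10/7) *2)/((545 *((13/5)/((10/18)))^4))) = 0.00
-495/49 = -10.10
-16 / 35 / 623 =-16 / 21805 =-0.00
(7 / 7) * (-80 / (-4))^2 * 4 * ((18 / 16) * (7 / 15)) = 840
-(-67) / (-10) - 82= -887 / 10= -88.70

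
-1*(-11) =11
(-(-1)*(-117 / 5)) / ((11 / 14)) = -1638 / 55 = -29.78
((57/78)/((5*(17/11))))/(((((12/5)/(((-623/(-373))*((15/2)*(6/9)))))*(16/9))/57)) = 111326985/10551424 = 10.55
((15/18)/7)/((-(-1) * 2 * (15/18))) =1/14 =0.07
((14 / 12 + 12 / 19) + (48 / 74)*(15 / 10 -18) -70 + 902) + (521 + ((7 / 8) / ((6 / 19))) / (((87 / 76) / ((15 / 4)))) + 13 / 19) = 441617199 / 326192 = 1353.86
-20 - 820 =-840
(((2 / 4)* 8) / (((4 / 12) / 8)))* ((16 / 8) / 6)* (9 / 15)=19.20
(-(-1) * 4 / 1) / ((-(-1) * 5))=4 / 5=0.80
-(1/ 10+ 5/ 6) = -14/ 15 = -0.93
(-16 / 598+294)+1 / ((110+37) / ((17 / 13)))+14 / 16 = 103678847 / 351624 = 294.86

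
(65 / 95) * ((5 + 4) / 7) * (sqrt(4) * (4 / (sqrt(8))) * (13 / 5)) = 3042 * sqrt(2) / 665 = 6.47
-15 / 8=-1.88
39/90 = 13/30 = 0.43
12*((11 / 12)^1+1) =23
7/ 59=0.12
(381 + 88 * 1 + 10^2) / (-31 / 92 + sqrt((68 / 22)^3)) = 2159930828 / 331389965 + 1801189984 * sqrt(374) / 331389965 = 111.63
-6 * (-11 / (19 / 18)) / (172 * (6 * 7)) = 99 / 11438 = 0.01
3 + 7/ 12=43/ 12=3.58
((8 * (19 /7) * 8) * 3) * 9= 32832 /7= 4690.29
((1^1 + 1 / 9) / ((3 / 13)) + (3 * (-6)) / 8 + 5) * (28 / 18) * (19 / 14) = 15523 / 972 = 15.97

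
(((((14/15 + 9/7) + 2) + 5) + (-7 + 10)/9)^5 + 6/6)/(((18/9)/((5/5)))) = 39767.99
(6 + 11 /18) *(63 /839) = 833 /1678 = 0.50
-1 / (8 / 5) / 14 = -5 / 112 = -0.04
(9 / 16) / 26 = 9 / 416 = 0.02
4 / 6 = 2 / 3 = 0.67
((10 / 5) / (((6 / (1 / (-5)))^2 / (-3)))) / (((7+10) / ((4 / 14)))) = -1 / 8925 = -0.00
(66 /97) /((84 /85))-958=-1300029 /1358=-957.31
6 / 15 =0.40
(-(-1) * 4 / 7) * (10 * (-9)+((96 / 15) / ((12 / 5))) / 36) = -9712 / 189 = -51.39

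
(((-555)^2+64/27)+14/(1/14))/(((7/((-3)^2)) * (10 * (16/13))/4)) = 108186403/840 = 128793.34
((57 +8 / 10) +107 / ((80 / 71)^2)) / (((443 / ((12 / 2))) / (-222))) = -302799231 / 708800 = -427.20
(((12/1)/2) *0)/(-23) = 0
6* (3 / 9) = 2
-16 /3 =-5.33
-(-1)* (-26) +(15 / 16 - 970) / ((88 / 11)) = -18833 / 128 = -147.13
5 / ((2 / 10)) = 25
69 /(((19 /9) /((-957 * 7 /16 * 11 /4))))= -45760869 /1216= -37632.29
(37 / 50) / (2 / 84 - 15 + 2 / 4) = -0.05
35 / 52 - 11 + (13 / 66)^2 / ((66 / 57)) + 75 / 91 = -82578521 / 8720712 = -9.47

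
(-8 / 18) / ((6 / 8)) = -16 / 27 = -0.59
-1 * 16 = -16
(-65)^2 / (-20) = -845 / 4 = -211.25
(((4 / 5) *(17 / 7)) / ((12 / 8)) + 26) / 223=2866 / 23415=0.12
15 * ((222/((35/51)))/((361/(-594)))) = -20175804/2527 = -7984.09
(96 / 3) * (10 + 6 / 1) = 512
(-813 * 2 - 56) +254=-1428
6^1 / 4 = 3 / 2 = 1.50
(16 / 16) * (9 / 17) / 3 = 3 / 17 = 0.18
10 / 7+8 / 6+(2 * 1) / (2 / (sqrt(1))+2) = 137 / 42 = 3.26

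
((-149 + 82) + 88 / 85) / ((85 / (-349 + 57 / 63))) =22962 / 85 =270.14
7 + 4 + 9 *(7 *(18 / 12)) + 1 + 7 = 227 / 2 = 113.50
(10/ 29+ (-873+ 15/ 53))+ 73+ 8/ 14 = -8594297/ 10759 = -798.80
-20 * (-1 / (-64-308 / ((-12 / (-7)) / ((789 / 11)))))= -20 / 12951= -0.00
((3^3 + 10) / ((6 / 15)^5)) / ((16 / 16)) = 115625 / 32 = 3613.28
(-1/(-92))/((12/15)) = 0.01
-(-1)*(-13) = -13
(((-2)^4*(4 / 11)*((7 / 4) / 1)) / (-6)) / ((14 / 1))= -4 / 33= -0.12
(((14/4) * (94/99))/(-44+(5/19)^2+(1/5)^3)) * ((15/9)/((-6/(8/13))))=148461250/11478834081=0.01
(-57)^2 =3249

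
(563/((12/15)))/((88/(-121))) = -30965/32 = -967.66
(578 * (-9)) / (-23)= 5202 / 23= 226.17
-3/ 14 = -0.21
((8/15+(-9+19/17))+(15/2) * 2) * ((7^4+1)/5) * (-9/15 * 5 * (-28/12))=32804114/1275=25728.72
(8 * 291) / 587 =2328 / 587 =3.97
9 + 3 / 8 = 75 / 8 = 9.38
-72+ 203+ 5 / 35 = 918 / 7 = 131.14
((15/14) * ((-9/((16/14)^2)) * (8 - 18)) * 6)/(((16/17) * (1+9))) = 48195/1024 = 47.07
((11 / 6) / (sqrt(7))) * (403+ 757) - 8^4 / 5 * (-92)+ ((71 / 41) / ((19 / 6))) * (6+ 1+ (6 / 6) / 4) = 6380 * sqrt(7) / 21+ 587135141 / 7790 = 76174.17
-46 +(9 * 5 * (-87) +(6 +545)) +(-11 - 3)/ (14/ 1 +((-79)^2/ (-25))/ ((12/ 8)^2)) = -37191295/ 10907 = -3409.86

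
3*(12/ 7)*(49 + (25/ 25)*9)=298.29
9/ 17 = 0.53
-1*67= -67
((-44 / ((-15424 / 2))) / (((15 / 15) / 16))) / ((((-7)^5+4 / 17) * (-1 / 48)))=17952 / 68857315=0.00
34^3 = 39304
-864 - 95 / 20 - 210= -4315 / 4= -1078.75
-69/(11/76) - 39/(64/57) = -511.46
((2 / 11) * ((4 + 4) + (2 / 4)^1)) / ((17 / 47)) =47 / 11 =4.27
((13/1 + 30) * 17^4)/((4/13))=46688239/4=11672059.75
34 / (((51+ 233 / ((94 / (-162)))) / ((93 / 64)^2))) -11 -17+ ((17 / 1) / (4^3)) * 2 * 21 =-191755549 / 11247616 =-17.05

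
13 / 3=4.33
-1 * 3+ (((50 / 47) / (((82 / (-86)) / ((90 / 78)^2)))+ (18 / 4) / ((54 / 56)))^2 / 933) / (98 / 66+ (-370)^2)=-4023306127817016596593 / 1341102078025169546619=-3.00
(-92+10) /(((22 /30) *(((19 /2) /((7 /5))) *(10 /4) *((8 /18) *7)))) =-2214 /1045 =-2.12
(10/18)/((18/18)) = 5/9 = 0.56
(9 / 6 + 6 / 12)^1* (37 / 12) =37 / 6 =6.17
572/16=143/4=35.75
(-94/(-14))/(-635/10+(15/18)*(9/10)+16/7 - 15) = -188/2113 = -0.09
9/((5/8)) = 72/5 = 14.40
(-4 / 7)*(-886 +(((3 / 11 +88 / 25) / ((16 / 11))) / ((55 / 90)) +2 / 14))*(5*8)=54305964 / 2695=20150.64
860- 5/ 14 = 12035/ 14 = 859.64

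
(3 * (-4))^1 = -12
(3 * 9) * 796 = 21492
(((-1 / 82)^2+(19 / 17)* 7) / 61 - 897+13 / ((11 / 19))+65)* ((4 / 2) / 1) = -62082839741 / 38350334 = -1618.83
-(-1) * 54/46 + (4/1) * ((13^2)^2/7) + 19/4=10514263/644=16326.50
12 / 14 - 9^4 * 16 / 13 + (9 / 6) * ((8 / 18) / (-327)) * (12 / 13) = -240264614 / 29757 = -8074.22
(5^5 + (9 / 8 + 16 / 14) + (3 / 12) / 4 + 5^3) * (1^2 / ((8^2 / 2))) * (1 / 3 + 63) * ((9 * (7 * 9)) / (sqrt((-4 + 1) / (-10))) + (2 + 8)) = 173023975 / 2688 + 311443155 * sqrt(30) / 256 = 6727823.78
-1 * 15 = -15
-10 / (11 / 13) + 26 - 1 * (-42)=618 / 11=56.18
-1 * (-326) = 326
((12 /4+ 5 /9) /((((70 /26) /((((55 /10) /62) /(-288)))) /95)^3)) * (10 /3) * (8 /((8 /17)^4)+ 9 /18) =-8401633335028505 /3374352041471115264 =-0.00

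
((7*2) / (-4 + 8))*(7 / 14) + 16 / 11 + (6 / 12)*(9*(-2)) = -255 / 44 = -5.80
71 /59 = 1.20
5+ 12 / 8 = 6.50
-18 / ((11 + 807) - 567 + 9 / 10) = -180 / 2519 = -0.07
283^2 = 80089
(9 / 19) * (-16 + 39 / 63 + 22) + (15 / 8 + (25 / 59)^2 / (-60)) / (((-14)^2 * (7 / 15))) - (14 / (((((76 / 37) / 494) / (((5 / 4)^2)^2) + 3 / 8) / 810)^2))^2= -2049076592963484815652572621494659557710695165659 / 489056355792258665317425825351584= -4189857812284299.34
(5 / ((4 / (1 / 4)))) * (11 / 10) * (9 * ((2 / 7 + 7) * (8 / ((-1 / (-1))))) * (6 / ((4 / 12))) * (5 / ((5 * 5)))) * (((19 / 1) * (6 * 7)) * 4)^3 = 105562214537472 / 5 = 21112442907494.40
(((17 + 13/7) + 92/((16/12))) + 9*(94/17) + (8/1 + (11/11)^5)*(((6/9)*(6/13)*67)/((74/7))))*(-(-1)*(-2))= -17763870/57239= -310.35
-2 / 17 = -0.12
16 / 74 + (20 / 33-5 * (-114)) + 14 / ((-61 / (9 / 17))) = 722608192 / 1266177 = 570.70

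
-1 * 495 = -495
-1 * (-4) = 4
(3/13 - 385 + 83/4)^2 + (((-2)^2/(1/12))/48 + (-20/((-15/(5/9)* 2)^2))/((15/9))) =87069265331/657072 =132511.00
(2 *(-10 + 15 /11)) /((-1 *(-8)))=-2.16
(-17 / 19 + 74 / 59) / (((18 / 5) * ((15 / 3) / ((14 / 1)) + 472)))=14105 / 66718557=0.00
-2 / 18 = -1 / 9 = -0.11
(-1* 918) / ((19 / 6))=-5508 / 19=-289.89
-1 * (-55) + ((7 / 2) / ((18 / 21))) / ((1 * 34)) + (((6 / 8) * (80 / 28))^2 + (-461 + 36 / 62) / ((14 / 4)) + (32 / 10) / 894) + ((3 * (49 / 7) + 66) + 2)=2642108069 / 153905080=17.17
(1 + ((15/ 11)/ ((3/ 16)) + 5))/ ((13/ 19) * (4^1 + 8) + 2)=1387/ 1067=1.30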